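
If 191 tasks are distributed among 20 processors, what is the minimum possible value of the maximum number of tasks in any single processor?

The 20 processors are the holes and the 191 tasks are the pigeons.
If every processor held at most 9 tasks, the total would be at most 20 × 9 = 180, which is less than 191.
So some processor holds at least ⌈191/20⌉ = 10 tasks.

10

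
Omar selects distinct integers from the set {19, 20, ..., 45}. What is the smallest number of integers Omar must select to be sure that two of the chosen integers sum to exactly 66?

16

Group the elements by complementary pair {x, 66−x}: {21,45}, {22,44}, {23,43}, …, giving 12 two-element pairs; the single value 33 (it cannot pair with itself since the integers are distinct); and 2 integers whose partner 66−x falls outside [19,45].
Treating each of those 15 groups as a pigeonhole, one can pick one integer per group — 15 integers — with no two summing to 66.
The 16th integer lands in an occupied pair, forcing a sum of 66.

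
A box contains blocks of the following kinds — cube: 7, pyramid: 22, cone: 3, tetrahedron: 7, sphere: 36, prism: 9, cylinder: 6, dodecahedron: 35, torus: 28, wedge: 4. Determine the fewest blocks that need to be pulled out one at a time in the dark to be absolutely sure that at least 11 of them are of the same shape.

77

By pigeonhole, put each drawn block into a box by shape. The largest draw with every box below 11 takes min(count, 10) from each shape; shapes with fewer than 10 contribute all they have.
Σ min(cᵢ, 10) = 7 + 10 + 3 + 7 + 10 + 9 + 6 + 10 + 10 + 4 = 76.
Draw number 76 + 1 = 77 must push one box to 11.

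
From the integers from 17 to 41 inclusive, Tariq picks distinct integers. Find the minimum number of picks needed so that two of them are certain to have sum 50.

18

Two chosen integers sum to 50 exactly when both halves of some pair {x, 50−x} with 17 ≤ x ≤ 50−x ≤ 33 are chosen — 8 such pairs.
The remaining 9 elements (those with no distinct partner in range) can never complete a 50-sum, so the worst case takes all of them and one from each pair: 9 + 8 = 17.
The 18th integer has to be the second member of some pair, so 17 + 1 = 18.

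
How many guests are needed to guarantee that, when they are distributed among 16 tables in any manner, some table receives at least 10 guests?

145

With 144 guests one could put exactly 9 in each of the 16 tables, and no table would reach 10.
One more guest must land in a table that already has 9, giving it 10.
So 16 × 9 + 1 = 145 guests are required.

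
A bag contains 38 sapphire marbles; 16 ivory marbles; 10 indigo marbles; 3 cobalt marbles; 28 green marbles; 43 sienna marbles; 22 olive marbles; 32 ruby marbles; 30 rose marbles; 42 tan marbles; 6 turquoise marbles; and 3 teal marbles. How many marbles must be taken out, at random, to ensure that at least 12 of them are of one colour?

An adversary could hand out at most 11 marbles per colour (4 colours run out sooner): 11 + 11 + 10 + 3 + 11 + 11 + 11 + 11 + 11 + 11 + 6 + 3 = 110 marbles and still no colour has 12.
By the pigeonhole principle, one more marble lands in a colour already at 11, so 111 draws are enough and 110 are not.

111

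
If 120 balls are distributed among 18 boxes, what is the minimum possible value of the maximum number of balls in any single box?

7

By the pigeonhole principle, the 18 boxes are the holes and the 120 balls are the pigeons.
If every box held at most 6 balls, the total would be at most 18 × 6 = 108, which is less than 120.
So some box holds at least ⌈120/18⌉ = 7 balls.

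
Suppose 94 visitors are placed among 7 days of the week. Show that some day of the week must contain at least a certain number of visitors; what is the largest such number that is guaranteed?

14

By the pigeonhole principle, the 7 days of the week are the holes and the 94 visitors are the pigeons.
If every day of the week held at most 13 visitors, the total would be at most 7 × 13 = 91, which is less than 94.
So some day of the week holds at least ⌈94/7⌉ = 14 visitors.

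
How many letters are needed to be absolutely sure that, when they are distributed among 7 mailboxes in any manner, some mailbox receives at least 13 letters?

85

With 84 letters one could put exactly 12 in each of the 7 mailboxes, and no mailbox would reach 13.
One more letter must land in a mailbox that already has 12, giving it 13.
So 7 × 12 + 1 = 85 letters are required.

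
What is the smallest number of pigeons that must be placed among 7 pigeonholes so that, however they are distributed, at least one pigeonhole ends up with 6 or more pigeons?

With 35 pigeons one could put exactly 5 in each of the 7 pigeonholes, and no pigeonhole would reach 6.
One more pigeon must land in a pigeonhole that already has 5, giving it 6.
So 7 × 5 + 1 = 36 pigeons are required.

36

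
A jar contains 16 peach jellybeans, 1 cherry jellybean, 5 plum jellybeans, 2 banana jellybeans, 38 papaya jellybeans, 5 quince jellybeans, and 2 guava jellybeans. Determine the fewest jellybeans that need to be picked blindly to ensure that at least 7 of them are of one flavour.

28

An adversary could hand out at most 6 jellybeans per flavour (5 flavours run out sooner): 6 + 1 + 5 + 2 + 6 + 5 + 2 = 27 jellybeans and still no flavour has 7.
By the pigeonhole principle, one more jellybean lands in a flavour already at 6, so 28 draws are enough and 27 are not.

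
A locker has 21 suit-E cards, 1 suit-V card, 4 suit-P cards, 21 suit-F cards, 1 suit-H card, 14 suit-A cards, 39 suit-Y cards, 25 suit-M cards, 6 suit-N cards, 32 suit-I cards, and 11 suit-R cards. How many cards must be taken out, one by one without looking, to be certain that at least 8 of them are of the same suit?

62

The 11 suits are the holes; the cards drawn are the pigeons.
To avoid 8 of any one suit, the worst case takes at most 7 of each suit, or every card of a suit that has fewer than 7.
That gives 7 + 1 + 4 + 7 + 1 + 7 + 7 + 7 + 6 + 7 + 7 = 61 cards with no suit reaching 8.
The next card forces some suit to 8, so 61 + 1 = 62.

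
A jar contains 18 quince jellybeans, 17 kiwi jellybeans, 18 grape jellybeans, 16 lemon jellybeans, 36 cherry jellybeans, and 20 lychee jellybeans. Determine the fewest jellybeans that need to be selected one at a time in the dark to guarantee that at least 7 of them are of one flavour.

37

By pigeonhole, the 6 flavours are the holes; the jellybeans drawn are the pigeons.
To avoid 7 of any one flavour, the worst case takes at most 6 of each flavour.
That gives 6 + 6 + 6 + 6 + 6 + 6 = 36 jellybeans with no flavour reaching 7.
The next jellybean forces some flavour to 7, so 36 + 1 = 37.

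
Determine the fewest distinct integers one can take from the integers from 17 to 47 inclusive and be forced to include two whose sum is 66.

Group the elements by complementary pair {x, 66−x}: {19,47}, {20,46}, {21,45}, …, giving 14 two-element pairs, the single value 33 (it cannot pair with itself since the integers are distinct), and 2 integers whose partner 66−x falls outside [17,47].
Pigeonhole: treating each of those 17 groups as a pigeonhole, one can pick one integer per group — 17 integers — with no two summing to 66.
The 18th integer lands in an occupied pair, forcing a sum of 66.

18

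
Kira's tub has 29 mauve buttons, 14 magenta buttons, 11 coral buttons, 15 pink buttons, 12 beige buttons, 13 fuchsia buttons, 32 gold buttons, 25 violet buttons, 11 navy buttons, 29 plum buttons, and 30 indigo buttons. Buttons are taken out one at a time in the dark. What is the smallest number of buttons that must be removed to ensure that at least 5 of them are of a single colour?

45

By pigeonhole, put each drawn button into a box by colour. The largest draw with every box below 5 takes min(count, 4) from each colour.
Σ min(cᵢ, 4) = 4 + 4 + 4 + 4 + 4 + 4 + 4 + 4 + 4 + 4 + 4 = 44.
Draw number 44 + 1 = 45 must push one box to 5.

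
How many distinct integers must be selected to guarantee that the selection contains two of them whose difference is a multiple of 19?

20

Integers whose pairwise differences are multiples of 19 are exactly those sharing a remainder mod 19. The 19 residue classes mod 19 are the pigeonholes.
With 19 integers one could put 1 in each residue class and have no class reach 2.
The 20th integer pushes some class to 2, so 19·1 + 1 = 20.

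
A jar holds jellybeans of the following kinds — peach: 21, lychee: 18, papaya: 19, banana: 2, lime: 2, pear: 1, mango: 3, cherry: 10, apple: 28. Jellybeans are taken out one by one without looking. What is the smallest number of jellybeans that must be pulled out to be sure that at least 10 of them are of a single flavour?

Put each drawn jellybean into a box by flavour. The largest draw with every box below 10 takes min(count, 9) from each flavour; flavours with fewer than 9 contribute all they have.
Σ min(cᵢ, 9) = 9 + 9 + 9 + 2 + 2 + 1 + 3 + 9 + 9 = 53.
Draw number 53 + 1 = 54 must push one box to 10.

54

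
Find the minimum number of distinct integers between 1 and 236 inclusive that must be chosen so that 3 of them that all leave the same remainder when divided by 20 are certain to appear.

41

The 20 residue classes mod 20 are the pigeonholes.
With 40 integers one could put 2 in each residue class and have no class reach 3.
The 41st integer pushes some class to 3, so 20·2 + 1 = 41.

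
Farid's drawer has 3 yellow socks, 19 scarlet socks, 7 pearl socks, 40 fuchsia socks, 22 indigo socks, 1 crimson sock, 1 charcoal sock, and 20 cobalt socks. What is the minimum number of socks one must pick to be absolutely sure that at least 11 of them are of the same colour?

Pigeonhole: put each drawn sock into a box by colour. The largest draw with every box below 11 takes min(count, 10) from each colour; colours with fewer than 10 contribute all they have.
Σ min(cᵢ, 10) = 3 + 10 + 7 + 10 + 10 + 1 + 1 + 10 = 52.
Draw number 52 + 1 = 53 must push one box to 11.

53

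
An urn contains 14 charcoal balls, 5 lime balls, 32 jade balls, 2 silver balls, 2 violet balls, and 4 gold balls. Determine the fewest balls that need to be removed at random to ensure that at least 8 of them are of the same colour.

By pigeonhole, the 6 colours are the holes; the balls drawn are the pigeons.
To avoid 8 of any one colour, the worst case takes at most 7 of each colour, or every ball of a colour that has fewer than 7.
That gives 7 + 5 + 7 + 2 + 2 + 4 = 27 balls with no colour reaching 8.
The next ball forces some colour to 8, so 27 + 1 = 28.

28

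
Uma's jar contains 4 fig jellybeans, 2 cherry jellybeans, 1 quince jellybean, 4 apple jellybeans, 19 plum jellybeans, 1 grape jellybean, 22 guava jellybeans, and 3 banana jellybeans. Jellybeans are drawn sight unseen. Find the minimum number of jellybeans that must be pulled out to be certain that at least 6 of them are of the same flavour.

Pigeonhole: put each drawn jellybean into a box by flavour. The largest draw with every box below 6 takes min(count, 5) from each flavour; flavours with fewer than 5 contribute all they have.
Σ min(cᵢ, 5) = 4 + 2 + 1 + 4 + 5 + 1 + 5 + 3 = 25.
Draw number 25 + 1 = 26 must push one box to 6.

26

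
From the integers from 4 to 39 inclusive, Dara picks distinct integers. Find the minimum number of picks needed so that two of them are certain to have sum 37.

22

Group the elements by complementary pair {x, 37−x}: {4,33}, {5,32}, {6,31}, …, giving 15 two-element pairs and 6 integers whose partner 37−x falls outside [4,39].
By the pigeonhole principle, treating each of those 21 groups as a pigeonhole, one can pick one integer per group — 21 integers — with no two summing to 37.
The 22nd integer lands in an occupied pair, forcing a sum of 37.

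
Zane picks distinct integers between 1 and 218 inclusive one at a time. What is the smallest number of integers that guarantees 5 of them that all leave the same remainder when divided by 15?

The 15 residue classes mod 15 are the pigeonholes.
With 60 integers one could put 4 in each residue class and have no class reach 5.
The 61st integer pushes some class to 5, so 15·4 + 1 = 61.

61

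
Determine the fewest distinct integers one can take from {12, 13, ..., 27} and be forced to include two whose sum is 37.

Two chosen integers sum to 37 exactly when both halves of some pair {x, 37−x} with 12 ≤ x ≤ 37−x ≤ 25 are chosen — 7 such pairs.
The remaining 2 elements (those with no distinct partner in range) can never complete a 37-sum, so the worst case takes all of them and one from each pair: 2 + 7 = 9.
By pigeonhole, the 10th integer has to be the second member of some pair, so 9 + 1 = 10.

10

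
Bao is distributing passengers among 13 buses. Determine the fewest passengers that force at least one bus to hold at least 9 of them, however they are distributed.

With 104 passengers one could put exactly 8 in each of the 13 buses, and no bus would reach 9.
One more passenger must land in a bus that already has 8, giving it 9.
So 13 × 8 + 1 = 105 passengers are required.

105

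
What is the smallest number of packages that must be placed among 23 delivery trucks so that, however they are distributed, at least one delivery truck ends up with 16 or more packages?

346

With 345 packages one could put exactly 15 in each of the 23 delivery trucks, and no delivery truck would reach 16.
By the pigeonhole principle, one more package must land in a delivery truck that already has 15, giving it 16.
So 23 × 15 + 1 = 346 packages are required.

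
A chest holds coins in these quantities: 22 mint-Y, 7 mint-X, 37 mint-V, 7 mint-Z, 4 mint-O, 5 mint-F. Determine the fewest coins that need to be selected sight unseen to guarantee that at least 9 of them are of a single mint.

40

Pigeonhole: the 6 mints are the holes; the coins drawn are the pigeons.
To avoid 9 of any one mint, the worst case takes at most 8 of each mint, or every coin of a mint that has fewer than 8.
That gives 8 + 7 + 8 + 7 + 4 + 5 = 39 coins with no mint reaching 9.
The next coin forces some mint to 9, so 39 + 1 = 40.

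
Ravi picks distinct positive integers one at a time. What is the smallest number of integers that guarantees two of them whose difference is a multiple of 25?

Integers whose pairwise differences are multiples of 25 are exactly those sharing a remainder mod 25. The 25 residue classes mod 25 are the pigeonholes.
With 25 integers one could put 1 in each residue class and have no class reach 2.
The 26th integer pushes some class to 2, so 25·1 + 1 = 26.

26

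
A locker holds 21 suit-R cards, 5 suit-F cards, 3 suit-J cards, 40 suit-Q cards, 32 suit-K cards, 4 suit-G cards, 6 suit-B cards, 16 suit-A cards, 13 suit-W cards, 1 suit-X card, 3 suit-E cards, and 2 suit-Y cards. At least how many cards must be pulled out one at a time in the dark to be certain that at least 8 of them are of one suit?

An adversary could hand out at most 7 cards per suit (7 suits run out sooner): 7 + 5 + 3 + 7 + 7 + 4 + 6 + 7 + 7 + 1 + 3 + 2 = 59 cards and still no suit has 8.
By the pigeonhole principle, one more card lands in a suit already at 7, so 60 draws are enough and 59 are not.

60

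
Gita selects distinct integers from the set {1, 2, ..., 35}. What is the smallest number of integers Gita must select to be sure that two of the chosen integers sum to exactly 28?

Group the elements by complementary pair {x, 28−x}: {1,27}, {2,26}, {3,25}, …, giving 13 two-element pairs, the single value 14 (it cannot pair with itself since the integers are distinct), and 8 integers whose partner 28−x falls outside [1,35].
Treating each of those 22 groups as a pigeonhole, one can pick one integer per group — 22 integers — with no two summing to 28.
The 23rd integer lands in an occupied pair, forcing a sum of 28.

23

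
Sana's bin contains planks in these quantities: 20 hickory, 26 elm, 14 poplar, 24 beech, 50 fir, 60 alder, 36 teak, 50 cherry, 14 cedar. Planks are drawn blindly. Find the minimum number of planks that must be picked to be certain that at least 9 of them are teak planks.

267

In the worst case for collecting teak planks, every non-teak plank comes out first.
There are 20 + 26 + 14 + 24 + 50 + 60 + 50 + 14 = 258 non-teak planks altogether.
After those, each further plank must be teak, so 258 + 9 = 267 draws guarantee 9 teak planks.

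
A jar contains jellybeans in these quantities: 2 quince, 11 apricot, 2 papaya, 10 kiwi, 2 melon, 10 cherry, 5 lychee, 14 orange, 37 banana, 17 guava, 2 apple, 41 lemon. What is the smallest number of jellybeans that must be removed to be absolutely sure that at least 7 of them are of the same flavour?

56

By the pigeonhole principle, the 12 flavours are the holes; the jellybeans drawn are the pigeons.
To avoid 7 of any one flavour, the worst case takes at most 6 of each flavour, or every jellybean of a flavour that has fewer than 6.
That gives 2 + 6 + 2 + 6 + 2 + 6 + 5 + 6 + 6 + 6 + 2 + 6 = 55 jellybeans with no flavour reaching 7.
The next jellybean forces some flavour to 7, so 55 + 1 = 56.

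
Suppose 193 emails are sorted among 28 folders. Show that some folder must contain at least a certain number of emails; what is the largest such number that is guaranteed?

The 28 folders are the holes and the 193 emails are the pigeons.
If every folder held at most 6 emails, the total would be at most 28 × 6 = 168, which is less than 193.
So some folder holds at least ⌈193/28⌉ = 7 emails.

7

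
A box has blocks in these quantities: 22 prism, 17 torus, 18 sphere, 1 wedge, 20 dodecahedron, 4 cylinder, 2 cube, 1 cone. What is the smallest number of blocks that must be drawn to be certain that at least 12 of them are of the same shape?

By the pigeonhole principle, the 8 shapes are the holes; the blocks drawn are the pigeons.
To avoid 12 of any one shape, the worst case takes at most 11 of each shape, or every block of a shape that has fewer than 11.
That gives 11 + 11 + 11 + 1 + 11 + 4 + 2 + 1 = 52 blocks with no shape reaching 12.
The next block forces some shape to 12, so 52 + 1 = 53.

53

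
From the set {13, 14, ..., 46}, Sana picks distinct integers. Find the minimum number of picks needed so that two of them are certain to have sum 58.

Group the elements by complementary pair {x, 58−x}: {13,45}, {14,44}, {15,43}, …, giving 16 two-element pairs, the single value 29 (it cannot pair with itself since the integers are distinct), and 1 integer whose partner 58−x falls outside [13,46].
Treating each of those 18 groups as a pigeonhole, one can pick one integer per group — 18 integers — with no two summing to 58.
The 19th integer lands in an occupied pair, forcing a sum of 58.

19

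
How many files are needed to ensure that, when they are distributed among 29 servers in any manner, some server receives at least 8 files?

With 203 files one could put exactly 7 in each of the 29 servers, and no server would reach 8.
One more file must land in a server that already has 7, giving it 8.
So 29 × 7 + 1 = 204 files are required.

204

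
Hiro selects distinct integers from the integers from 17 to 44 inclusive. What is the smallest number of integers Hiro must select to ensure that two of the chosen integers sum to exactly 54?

Group the elements by complementary pair {x, 54−x}: {17,37}, {18,36}, {19,35}, …, giving 10 two-element pairs, the single value 27 (it cannot pair with itself since the integers are distinct), and 7 integers whose partner 54−x falls outside [17,44].
Pigeonhole: treating each of those 18 groups as a pigeonhole, one can pick one integer per group — 18 integers — with no two summing to 54.
The 19th integer lands in an occupied pair, forcing a sum of 54.

19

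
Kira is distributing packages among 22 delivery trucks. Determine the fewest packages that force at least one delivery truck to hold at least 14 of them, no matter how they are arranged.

287

With 286 packages one could put exactly 13 in each of the 22 delivery trucks, and no delivery truck would reach 14.
One more package must land in a delivery truck that already has 13, giving it 14.
So 22 × 13 + 1 = 287 packages are required.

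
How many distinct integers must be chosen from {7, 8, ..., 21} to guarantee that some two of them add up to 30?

10

A set avoiding the sum 30 can contain at most one of each pair {x, 30−x}, plus the 3 elements whose complement lies outside the range or equal to its own complement.
The integers 7, …, 15 (9 of them) are such a set: any two sum to at least 7+8 = 15 and at most 14+15 = 29 < 30.
Any 10th integer completes one of the 6 pairs, so 10 choices force a sum of 30.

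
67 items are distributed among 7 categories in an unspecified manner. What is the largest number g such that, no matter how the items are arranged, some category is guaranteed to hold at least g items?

The 7 categories are the holes and the 67 items are the pigeons.
If every category held at most 9 items, the total would be at most 7 × 9 = 63, which is less than 67.
So some category holds at least ⌈67/7⌉ = 10 items.

10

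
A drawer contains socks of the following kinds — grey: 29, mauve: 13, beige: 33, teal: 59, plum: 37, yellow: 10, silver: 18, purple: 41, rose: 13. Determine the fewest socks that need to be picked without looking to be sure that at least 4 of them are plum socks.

220

In the worst case for collecting plum socks, every non-plum sock comes out first.
There are 29 + 13 + 33 + 59 + 10 + 18 + 41 + 13 = 216 non-plum socks altogether.
After those, each further sock must be plum, so 216 + 4 = 220 draws guarantee 4 plum socks.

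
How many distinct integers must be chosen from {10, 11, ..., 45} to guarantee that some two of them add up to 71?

A set avoiding the sum 71 can contain at most one of each pair {x, 71−x}, plus the 16 elements whose complement lies outside the range.
The integers 10, …, 35 (26 of them) are such a set: any two sum to at least 10+11 = 21 and at most 34+35 = 69 < 71.
Any 27th integer completes one of the 10 pairs, so 27 choices force a sum of 71.

27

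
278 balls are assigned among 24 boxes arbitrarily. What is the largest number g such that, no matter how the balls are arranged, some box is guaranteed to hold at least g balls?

12

The 24 boxes are the holes and the 278 balls are the pigeons.
If every box held at most 11 balls, the total would be at most 24 × 11 = 264, which is less than 278.
So some box holds at least ⌈278/24⌉ = 12 balls.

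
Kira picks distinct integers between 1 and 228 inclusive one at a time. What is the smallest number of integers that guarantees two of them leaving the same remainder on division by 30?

The 30 residue classes mod 30 are the pigeonholes.
With 30 integers one could put 1 in each residue class and have no class reach 2.
The 31st integer pushes some class to 2, so 30·1 + 1 = 31.

31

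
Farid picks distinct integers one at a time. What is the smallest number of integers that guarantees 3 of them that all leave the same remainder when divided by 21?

The 21 residue classes mod 21 are the pigeonholes.
With 42 integers one could put 2 in each residue class and have no class reach 3.
The 43rd integer pushes some class to 3, so 21·2 + 1 = 43.

43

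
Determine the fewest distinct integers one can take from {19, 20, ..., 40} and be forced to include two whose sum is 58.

13

Group the elements by complementary pair {x, 58−x}: {19,39}, {20,38}, {21,37}, …, giving 10 two-element pairs, the single value 29 (it cannot pair with itself since the integers are distinct), and 1 integer whose partner 58−x falls outside [19,40].
By pigeonhole, treating each of those 12 groups as a pigeonhole, one can pick one integer per group — 12 integers — with no two summing to 58.
The 13th integer lands in an occupied pair, forcing a sum of 58.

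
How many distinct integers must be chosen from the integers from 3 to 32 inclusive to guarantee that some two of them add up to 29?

19

Group the elements by complementary pair {x, 29−x}: {3,26}, {4,25}, {5,24}, …, giving 12 two-element pairs and 6 integers whose partner 29−x falls outside [3,32].
By the pigeonhole principle, treating each of those 18 groups as a pigeonhole, one can pick one integer per group — 18 integers — with no two summing to 29.
The 19th integer lands in an occupied pair, forcing a sum of 29.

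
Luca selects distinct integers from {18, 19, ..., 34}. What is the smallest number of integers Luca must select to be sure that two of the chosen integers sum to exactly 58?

Two chosen integers sum to 58 exactly when both halves of some pair {x, 58−x} with 24 ≤ x ≤ 58−x ≤ 34 are chosen — 5 such pairs.
The remaining 7 elements (those with no distinct partner in range) can never complete a 58-sum, so the worst case takes all of them and one from each pair: 7 + 5 = 12.
By the pigeonhole principle, the 13th integer has to be the second member of some pair, so 12 + 1 = 13.

13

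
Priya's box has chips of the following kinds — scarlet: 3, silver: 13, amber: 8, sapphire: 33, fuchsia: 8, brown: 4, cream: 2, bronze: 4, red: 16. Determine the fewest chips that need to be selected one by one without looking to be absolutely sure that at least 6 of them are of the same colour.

39

An adversary could hand out at most 5 chips per colour (4 colours run out sooner): 3 + 5 + 5 + 5 + 5 + 4 + 2 + 4 + 5 = 38 chips and still no colour has 6.
One more chip lands in a colour already at 5, so 39 draws are enough and 38 are not.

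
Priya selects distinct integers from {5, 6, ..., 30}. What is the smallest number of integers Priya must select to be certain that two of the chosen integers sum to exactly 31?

Group the elements by complementary pair {x, 31−x}: {5,26}, {6,25}, {7,24}, …, giving 11 two-element pairs and 4 integers whose partner 31−x falls outside [5,30].
Treating each of those 15 groups as a pigeonhole, one can pick one integer per group — 15 integers — with no two summing to 31.
The 16th integer lands in an occupied pair, forcing a sum of 31.

16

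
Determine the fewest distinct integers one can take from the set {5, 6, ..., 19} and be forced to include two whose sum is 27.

10

A set avoiding the sum 27 can contain at most one of each pair {x, 27−x}, plus the 3 elements whose complement lies outside the range.
The integers 5, …, 13 (9 of them) are such a set: any two sum to at least 5+6 = 11 and at most 12+13 = 25 < 27.
By the pigeonhole principle, any 10th integer completes one of the 6 pairs, so 10 choices force a sum of 27.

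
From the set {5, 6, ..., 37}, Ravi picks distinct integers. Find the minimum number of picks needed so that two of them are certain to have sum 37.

20

A set avoiding the sum 37 can contain at most one of each pair {x, 37−x}, plus the 5 elements whose complement lies outside the range.
The integers 19, …, 37 (19 of them) are such a set: any two sum to at least 19+20 = 39 > 37.
By pigeonhole, any 20th integer completes one of the 14 pairs, so 20 choices force a sum of 37.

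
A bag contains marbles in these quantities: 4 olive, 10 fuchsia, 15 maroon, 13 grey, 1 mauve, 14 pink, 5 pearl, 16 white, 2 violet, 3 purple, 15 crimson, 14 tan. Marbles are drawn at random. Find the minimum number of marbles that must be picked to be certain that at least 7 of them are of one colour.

58

Put each drawn marble into a box by colour. The largest draw with every box below 7 takes min(count, 6) from each colour; colours with fewer than 6 contribute all they have.
Σ min(cᵢ, 6) = 4 + 6 + 6 + 6 + 1 + 6 + 5 + 6 + 2 + 3 + 6 + 6 = 57.
Draw number 57 + 1 = 58 must push one box to 7.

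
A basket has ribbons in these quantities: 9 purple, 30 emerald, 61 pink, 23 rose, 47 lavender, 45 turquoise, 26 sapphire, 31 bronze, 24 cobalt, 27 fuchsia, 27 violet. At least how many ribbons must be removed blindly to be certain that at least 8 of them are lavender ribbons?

In the worst case for collecting lavender ribbons, every non-lavender ribbon comes out first.
There are 9 + 30 + 61 + 23 + 45 + 26 + 31 + 24 + 27 + 27 = 303 non-lavender ribbons altogether.
After those, each further ribbon must be lavender, so 303 + 8 = 311 draws guarantee 8 lavender ribbons.

311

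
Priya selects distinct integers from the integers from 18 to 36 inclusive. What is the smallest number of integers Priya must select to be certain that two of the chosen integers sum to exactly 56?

12

A set avoiding the sum 56 can contain at most one of each pair {x, 56−x}, plus the 3 elements whose complement lies outside the range or equal to its own complement.
The integers 18, …, 28 (11 of them) are such a set: any two sum to at least 18+19 = 37 and at most 27+28 = 55 < 56.
By the pigeonhole principle, any 12th integer completes one of the 8 pairs, so 12 choices force a sum of 56.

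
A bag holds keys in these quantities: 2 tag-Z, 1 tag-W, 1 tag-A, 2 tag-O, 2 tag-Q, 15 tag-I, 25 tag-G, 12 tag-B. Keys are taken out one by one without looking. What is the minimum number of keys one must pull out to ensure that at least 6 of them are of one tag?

The 8 tags are the holes; the keys drawn are the pigeons.
To avoid 6 of any one tag, the worst case takes at most 5 of each tag, or every key of a tag that has fewer than 5.
That gives 2 + 1 + 1 + 2 + 2 + 5 + 5 + 5 = 23 keys with no tag reaching 6.
The next key forces some tag to 6, so 23 + 1 = 24.

24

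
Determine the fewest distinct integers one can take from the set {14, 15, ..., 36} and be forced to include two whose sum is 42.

17

Group the elements by complementary pair {x, 42−x}: {14,28}, {15,27}, {16,26}, …, giving 7 two-element pairs, the single value 21 (it cannot pair with itself since the integers are distinct), and 8 integers whose partner 42−x falls outside [14,36].
Treating each of those 16 groups as a pigeonhole, one can pick one integer per group — 16 integers — with no two summing to 42.
The 17th integer lands in an occupied pair, forcing a sum of 42.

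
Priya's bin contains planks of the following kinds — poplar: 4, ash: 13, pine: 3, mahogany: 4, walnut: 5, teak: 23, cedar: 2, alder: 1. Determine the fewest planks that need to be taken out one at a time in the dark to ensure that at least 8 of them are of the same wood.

34

The 8 woods are the holes; the planks drawn are the pigeons.
To avoid 8 of any one wood, the worst case takes at most 7 of each wood, or every plank of a wood that has fewer than 7.
That gives 4 + 7 + 3 + 4 + 5 + 7 + 2 + 1 = 33 planks with no wood reaching 8.
The next plank forces some wood to 8, so 33 + 1 = 34.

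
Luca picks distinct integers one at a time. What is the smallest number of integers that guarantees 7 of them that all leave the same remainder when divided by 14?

The 14 residue classes mod 14 are the pigeonholes.
With 84 integers one could put 6 in each residue class and have no class reach 7.
The 85th integer pushes some class to 7, so 14·6 + 1 = 85.

85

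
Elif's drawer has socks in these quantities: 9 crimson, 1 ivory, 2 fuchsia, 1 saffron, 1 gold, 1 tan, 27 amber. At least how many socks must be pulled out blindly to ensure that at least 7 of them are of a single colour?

Pigeonhole: put each drawn sock into a box by colour. The largest draw with every box below 7 takes min(count, 6) from each colour; colours with fewer than 6 contribute all they have.
Σ min(cᵢ, 6) = 6 + 1 + 2 + 1 + 1 + 1 + 6 = 18.
Draw number 18 + 1 = 19 must push one box to 7.

19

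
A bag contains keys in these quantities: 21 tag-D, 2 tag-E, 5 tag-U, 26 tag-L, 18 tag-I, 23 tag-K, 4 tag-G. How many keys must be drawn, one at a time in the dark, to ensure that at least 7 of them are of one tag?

An adversary could hand out at most 6 keys per tag (tag-E, tag-U, tag-G run out sooner): 6 + 2 + 5 + 6 + 6 + 6 + 4 = 35 keys and still no tag has 7.
One more key lands in a tag already at 6, so 36 draws are enough and 35 are not.

36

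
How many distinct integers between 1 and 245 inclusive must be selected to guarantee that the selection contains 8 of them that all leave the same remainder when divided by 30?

211

The 30 residue classes mod 30 are the pigeonholes.
With 210 integers one could put 7 in each residue class and have no class reach 8.
The 211th integer pushes some class to 8, so 30·7 + 1 = 211.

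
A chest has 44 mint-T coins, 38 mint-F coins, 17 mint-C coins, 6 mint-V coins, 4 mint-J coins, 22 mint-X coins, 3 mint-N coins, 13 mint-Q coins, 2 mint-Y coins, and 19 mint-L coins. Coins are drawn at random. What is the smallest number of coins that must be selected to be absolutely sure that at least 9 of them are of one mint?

64

The 10 mints are the holes; the coins drawn are the pigeons.
To avoid 9 of any one mint, the worst case takes at most 8 of each mint, or every coin of a mint that has fewer than 8.
That gives 8 + 8 + 8 + 6 + 4 + 8 + 3 + 8 + 2 + 8 = 63 coins with no mint reaching 9.
The next coin forces some mint to 9, so 63 + 1 = 64.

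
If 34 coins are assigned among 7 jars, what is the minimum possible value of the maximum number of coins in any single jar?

Pigeonhole: the 7 jars are the holes and the 34 coins are the pigeons.
If every jar held at most 4 coins, the total would be at most 7 × 4 = 28, which is less than 34.
So some jar holds at least ⌈34/7⌉ = 5 coins.

5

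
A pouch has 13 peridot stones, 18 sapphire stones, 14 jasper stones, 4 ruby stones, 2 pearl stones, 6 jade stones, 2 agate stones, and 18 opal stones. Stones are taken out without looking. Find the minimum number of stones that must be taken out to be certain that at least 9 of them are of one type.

47

Put each drawn stone into a box by type. The largest draw with every box below 9 takes min(count, 8) from each type; types with fewer than 8 contribute all they have.
Σ min(cᵢ, 8) = 8 + 8 + 8 + 4 + 2 + 6 + 2 + 8 = 46.
Draw number 46 + 1 = 47 must push one box to 9.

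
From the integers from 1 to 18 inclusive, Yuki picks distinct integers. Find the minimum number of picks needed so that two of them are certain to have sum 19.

10

A set avoiding the sum 19 can contain at most one of each pair {x, 19−x}.
The integers 10, …, 18 (9 of them) are such a set: any two sum to at least 10+11 = 21 > 19.
By the pigeonhole principle, any 10th integer completes one of the 9 pairs, so 10 choices force a sum of 19.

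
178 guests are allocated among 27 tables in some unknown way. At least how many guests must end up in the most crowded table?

7

The 27 tables are the holes and the 178 guests are the pigeons.
If every table held at most 6 guests, the total would be at most 27 × 6 = 162, which is less than 178.
So some table holds at least ⌈178/27⌉ = 7 guests.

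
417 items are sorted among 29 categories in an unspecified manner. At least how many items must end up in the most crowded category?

15

The 29 categories are the holes and the 417 items are the pigeons.
If every category held at most 14 items, the total would be at most 29 × 14 = 406, which is less than 417.
So some category holds at least ⌈417/29⌉ = 15 items.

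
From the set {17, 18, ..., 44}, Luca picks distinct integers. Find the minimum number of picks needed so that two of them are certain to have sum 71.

20

A set avoiding the sum 71 can contain at most one of each pair {x, 71−x}, plus the 10 elements whose complement lies outside the range.
The integers 17, …, 35 (19 of them) are such a set: any two sum to at least 17+18 = 35 and at most 34+35 = 69 < 71.
By pigeonhole, any 20th integer completes one of the 9 pairs, so 20 choices force a sum of 71.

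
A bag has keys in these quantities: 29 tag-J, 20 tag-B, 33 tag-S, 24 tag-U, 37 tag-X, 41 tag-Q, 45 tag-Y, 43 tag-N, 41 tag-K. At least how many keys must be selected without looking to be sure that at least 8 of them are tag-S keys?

In the worst case for collecting tag-S keys, every non-tag-S key comes out first.
There are 29 + 20 + 24 + 37 + 41 + 45 + 43 + 41 = 280 non-tag-S keys altogether.
After those, each further key must be tag-S, so 280 + 8 = 288 draws guarantee 8 tag-S keys.

288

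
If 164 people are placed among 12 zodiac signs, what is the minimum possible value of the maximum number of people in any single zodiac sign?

14

The 12 zodiac signs are the holes and the 164 people are the pigeons.
If every zodiac sign held at most 13 people, the total would be at most 12 × 13 = 156, which is less than 164.
So some zodiac sign holds at least ⌈164/12⌉ = 14 people.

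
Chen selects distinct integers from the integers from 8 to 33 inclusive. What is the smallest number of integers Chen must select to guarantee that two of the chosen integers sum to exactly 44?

Two chosen integers sum to 44 exactly when both halves of some pair {x, 44−x} with 11 ≤ x ≤ 44−x ≤ 33 are chosen — 11 such pairs.
The remaining 4 elements (those with no distinct partner in range) can never complete a 44-sum, so the worst case takes all of them and one from each pair: 4 + 11 = 15.
The 16th integer has to be the second member of some pair, so 15 + 1 = 16.

16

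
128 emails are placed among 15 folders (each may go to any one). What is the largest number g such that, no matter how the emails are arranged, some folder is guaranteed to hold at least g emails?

9

The 15 folders are the holes and the 128 emails are the pigeons.
If every folder held at most 8 emails, the total would be at most 15 × 8 = 120, which is less than 128.
So some folder holds at least ⌈128/15⌉ = 9 emails.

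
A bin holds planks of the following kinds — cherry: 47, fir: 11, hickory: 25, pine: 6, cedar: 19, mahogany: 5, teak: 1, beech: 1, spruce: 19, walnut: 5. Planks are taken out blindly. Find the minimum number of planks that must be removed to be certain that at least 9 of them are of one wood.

An adversary could hand out at most 8 planks per wood (5 woods run out sooner): 8 + 8 + 8 + 6 + 8 + 5 + 1 + 1 + 8 + 5 = 58 planks and still no wood has 9.
One more plank lands in a wood already at 8, so 59 draws are enough and 58 are not.

59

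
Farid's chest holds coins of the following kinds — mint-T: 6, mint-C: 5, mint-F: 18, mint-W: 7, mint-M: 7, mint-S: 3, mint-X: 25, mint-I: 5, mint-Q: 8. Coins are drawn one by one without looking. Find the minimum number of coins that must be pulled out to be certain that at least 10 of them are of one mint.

An adversary could hand out at most 9 coins per mint (7 mints run out sooner): 6 + 5 + 9 + 7 + 7 + 3 + 9 + 5 + 8 = 59 coins and still no mint has 10.
One more coin lands in a mint already at 9, so 60 draws are enough and 59 are not.

60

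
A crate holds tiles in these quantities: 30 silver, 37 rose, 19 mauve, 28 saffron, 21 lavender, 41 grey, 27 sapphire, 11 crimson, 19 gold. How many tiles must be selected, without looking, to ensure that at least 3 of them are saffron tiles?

208

In the worst case for collecting saffron tiles, every non-saffron tile comes out first.
There are 30 + 37 + 19 + 21 + 41 + 27 + 11 + 19 = 205 non-saffron tiles altogether.
After those, each further tile must be saffron, so 205 + 3 = 208 draws guarantee 3 saffron tiles.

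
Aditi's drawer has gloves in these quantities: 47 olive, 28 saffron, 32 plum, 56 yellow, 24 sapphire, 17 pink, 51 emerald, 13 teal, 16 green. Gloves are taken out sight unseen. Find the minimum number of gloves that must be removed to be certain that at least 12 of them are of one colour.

100

Put each drawn glove into a box by colour. The largest draw with every box below 12 takes min(count, 11) from each colour.
Σ min(cᵢ, 11) = 11 + 11 + 11 + 11 + 11 + 11 + 11 + 11 + 11 = 99.
Draw number 99 + 1 = 100 must push one box to 12.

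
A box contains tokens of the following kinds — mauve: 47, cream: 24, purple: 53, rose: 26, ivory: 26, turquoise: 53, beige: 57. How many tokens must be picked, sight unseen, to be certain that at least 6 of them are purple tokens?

In the worst case for collecting purple tokens, every non-purple token comes out first.
There are 47 + 24 + 26 + 26 + 53 + 57 = 233 non-purple tokens altogether.
After those, each further token must be purple, so 233 + 6 = 239 draws guarantee 6 purple tokens.

239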